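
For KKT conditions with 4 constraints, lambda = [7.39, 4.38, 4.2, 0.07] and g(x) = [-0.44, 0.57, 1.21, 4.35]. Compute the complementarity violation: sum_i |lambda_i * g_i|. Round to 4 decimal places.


KKT complementary slackness check:
lambda_1 * g_1 = 7.39 * -0.44 = -3.2516
lambda_2 * g_2 = 4.38 * 0.57 = 2.4966
lambda_3 * g_3 = 4.2 * 1.21 = 5.082
lambda_4 * g_4 = 0.07 * 4.35 = 0.3045
Total violation = 3.2516 + 2.4966 + 5.082 + 0.3045 = 11.1347


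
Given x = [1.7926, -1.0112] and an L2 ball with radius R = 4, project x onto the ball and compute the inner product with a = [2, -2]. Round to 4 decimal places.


Step 1: Compute ||x|| (intermediates to 6 decimals).
||x|| = sqrt(1.7926^2 + (-1.0112)^2) = 2.05814
Step 2: Project.
Since ||x|| <= R, proj = x (no scaling needed).
proj(x) = [1.7926, -1.0112]
Step 3: Dot product.
a^T * proj(x) = 2*1.7926 - 2*(-1.0112) = 5.6076


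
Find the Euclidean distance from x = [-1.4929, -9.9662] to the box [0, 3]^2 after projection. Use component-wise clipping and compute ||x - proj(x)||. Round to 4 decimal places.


Project each component onto [0, 3].
clip(-1.4929) = 0.0, clip(-9.9662) = 0.0
Projection = [0.0, 0.0]
Squared diffs: [2.2288, 99.3251]
Distance = sqrt(101.5539) = 10.0774


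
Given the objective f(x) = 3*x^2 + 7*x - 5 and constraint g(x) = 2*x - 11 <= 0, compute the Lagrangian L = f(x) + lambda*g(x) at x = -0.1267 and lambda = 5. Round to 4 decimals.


Step 1: Evaluate f(x).
f(-0.1267) = 3*(-0.1267)^2 + 7*(-0.1267) - 5 = -5.8387
Step 2: Evaluate g(x).
g(-0.1267) = 2*-0.1267 - 11 = -11.2534
Step 3: Compute Lagrangian.
L = -5.8387 + 5*-11.2534 = -62.1057


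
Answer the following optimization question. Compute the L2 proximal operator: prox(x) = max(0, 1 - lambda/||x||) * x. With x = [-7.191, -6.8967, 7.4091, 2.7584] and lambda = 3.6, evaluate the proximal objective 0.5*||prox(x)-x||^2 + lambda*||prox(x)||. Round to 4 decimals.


Step 1: Compute ||x||.
||x|| = 12.7192
Step 2: Compute scaling factor.
scale = max(0, 1 - 3.6/12.7192) = 0.717
Step 3: prox(x) = [-5.1557, -4.9447, 5.3121, 1.9777]
||prox(x)|| = 9.1192
Step 4: Proximal objective.
0.5*||prox-x||^2 = 6.48
lambda*||prox|| = 32.8291
Total = 39.3092


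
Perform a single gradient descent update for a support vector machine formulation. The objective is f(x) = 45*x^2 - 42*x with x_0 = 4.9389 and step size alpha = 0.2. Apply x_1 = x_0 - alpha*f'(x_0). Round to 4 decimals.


We compute the gradient at x_0 and apply the update.
f'(x) = 90*x - 42
f'(4.9389) = 90*4.9389 - 42 = 402.501
x_1 = 4.9389 - 0.2*402.501 = -75.5613


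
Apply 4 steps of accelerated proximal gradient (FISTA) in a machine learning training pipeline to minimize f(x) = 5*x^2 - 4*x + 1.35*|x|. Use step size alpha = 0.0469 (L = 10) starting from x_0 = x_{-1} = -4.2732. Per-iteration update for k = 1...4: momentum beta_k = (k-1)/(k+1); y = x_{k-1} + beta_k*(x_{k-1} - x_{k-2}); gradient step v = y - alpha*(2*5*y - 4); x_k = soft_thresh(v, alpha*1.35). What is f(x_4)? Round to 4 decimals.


FISTA on f(x) = 5*x^2 - 4*x + 1.35*|x|
L = 10, alpha = 0.0469
Iteration 1: beta = 0.0, y = -4.2732 + 0.0*(-4.2732 + 4.2732) = -4.2732
  grad(y) = -46.732, v = y - alpha*grad = -2.0815
  prox(v) = soft_thresh(-2.0815, 0.0633) = -2.0182
Iteration 2: beta = 0.3333, y = -2.0182 + 0.3333*(-2.0182 + 4.2732) = -1.2665
  grad(y) = -16.6647, v = y - alpha*grad = -0.4849
  prox(v) = soft_thresh(-0.4849, 0.0633) = -0.4216
Iteration 3: beta = 0.5, y = -0.4216 + 0.5*(-0.4216 + 2.0182) = 0.3767
  grad(y) = -0.233, v = y - alpha*grad = 0.3876
  prox(v) = soft_thresh(0.3876, 0.0633) = 0.3243
Iteration 4: beta = 0.6, y = 0.3243 + 0.6*(0.3243 + 0.4216) = 0.7719
  grad(y) = 3.7185, v = y - alpha*grad = 0.5975
  prox(v) = soft_thresh(0.5975, 0.0633) = 0.5341
f(x_4) = 5*0.5341^2 - 4*0.5341 + 1.35*|0.5341| = 0.0111


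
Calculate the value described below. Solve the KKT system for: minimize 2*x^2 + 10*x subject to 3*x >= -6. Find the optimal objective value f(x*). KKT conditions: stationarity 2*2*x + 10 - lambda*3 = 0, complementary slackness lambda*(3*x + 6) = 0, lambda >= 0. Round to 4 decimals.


Step 1: Try lambda = 0 (constraint inactive).
x_unc = -10/(2*2) = -2.5
Check: 3*-2.5 = -7.5 < -6 -- violated!
Step 2: Constraint must be active: 3*x = -6
x* = -6/3 = -2.0
lambda = (2*2*(-2.0) + 10)/3 = 0.6667
Step 3: Compute optimal value.
f(x*) = 2*(-2.0)^2 + 10*(-2.0) = -12.0


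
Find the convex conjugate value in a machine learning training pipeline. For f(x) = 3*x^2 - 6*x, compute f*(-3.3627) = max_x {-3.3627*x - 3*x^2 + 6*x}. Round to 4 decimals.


f*(y) = sup_x {y*x - a*x^2 - b*x} = sup_x {(y-b)*x - a*x^2}
FOC: (y - b) - 2a*x = 0 => x* = (y - b)/(2a)
x* = (-3.3627 + 6)/(2*3) = 0.4396
f*(-3.3627) = (y-b)^2/(4a) = (-3.3627 + 6)^2/(4*3)
= 6.9554/12 = 0.5796


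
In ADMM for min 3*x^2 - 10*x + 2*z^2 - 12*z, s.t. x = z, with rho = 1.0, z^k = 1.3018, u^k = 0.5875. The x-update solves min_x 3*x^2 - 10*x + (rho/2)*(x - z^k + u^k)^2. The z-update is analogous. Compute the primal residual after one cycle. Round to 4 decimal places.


ADMM iteration with rho = 1.0, z^k = 1.3018, u^k = 0.5875
Step 1: x-update.
Minimize 3*x^2 - 10*x + (1.0/2)*(x - 1.3018 + 0.5875)^2
FOC: (2*3 + 1.0)*x = 10 + 1.0*(1.3018 - 0.5875)
x^{k+1} = 1.5306
Step 2: z-update.
Minimize 2*z^2 - 12*z + (1.0/2)*(1.5306 - z + 0.5875)^2
FOC: (2*2 + 1.0)*z = 12 + 1.0*(1.5306 + 0.5875)
z^{k+1} = 2.8236
Step 3: u-update.
u^{k+1} = 0.5875 + 1.5306 - 2.8236 = -0.7055
Step 4: Primal residual = |1.5306 - 2.8236| = 1.293


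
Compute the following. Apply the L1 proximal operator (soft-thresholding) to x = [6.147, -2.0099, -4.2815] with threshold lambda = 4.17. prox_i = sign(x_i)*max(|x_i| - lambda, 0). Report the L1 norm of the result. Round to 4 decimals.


Soft-thresholding with lambda = 4.17:
prox(6.147) = sign(6.147)*max(|6.147| - 4.17, 0) = 1.977
prox(-2.0099) = sign(-2.0099)*max(|-2.0099| - 4.17, 0) = 0.0
prox(-4.2815) = sign(-4.2815)*max(|-4.2815| - 4.17, 0) = -0.1115
prox(x) = [1.977, 0.0, -0.1115]
||prox(x)||_1 = 1.977 + 0.0 + 0.1115 = 2.0885


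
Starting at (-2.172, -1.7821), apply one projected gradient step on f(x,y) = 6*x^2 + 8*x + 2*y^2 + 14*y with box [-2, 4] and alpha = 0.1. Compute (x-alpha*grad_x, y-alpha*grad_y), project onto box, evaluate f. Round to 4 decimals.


Step 1: Compute gradient at (-2.172, -1.7821).
grad_x = 2*6*-2.172 + 8 = -18.064
grad_y = 2*2*-1.7821 + 14 = 6.8716
Step 2: Gradient step.
x_raw = -2.172 - 0.1*-18.064 = -0.3656
y_raw = -1.7821 - 0.1*6.8716 = -2.4693
Step 3: Project onto [-2, 4].
x_proj = clip(-0.3656) = -0.3656
y_proj = clip(-2.4693) = -2.0
Step 4: Evaluate f.
f(-0.3656, -2.0) = -22.1228


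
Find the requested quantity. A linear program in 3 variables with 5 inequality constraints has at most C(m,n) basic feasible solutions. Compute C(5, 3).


Each vertex corresponds to some choice of n active constraints out of m, so the number of vertices is at most C(m, n) = m! / (n!(m-n)!).
m = 5, n = 3
Numerator: 5 * 4 * 3
Denominator: 3! = 6
C(5, 3) = 10


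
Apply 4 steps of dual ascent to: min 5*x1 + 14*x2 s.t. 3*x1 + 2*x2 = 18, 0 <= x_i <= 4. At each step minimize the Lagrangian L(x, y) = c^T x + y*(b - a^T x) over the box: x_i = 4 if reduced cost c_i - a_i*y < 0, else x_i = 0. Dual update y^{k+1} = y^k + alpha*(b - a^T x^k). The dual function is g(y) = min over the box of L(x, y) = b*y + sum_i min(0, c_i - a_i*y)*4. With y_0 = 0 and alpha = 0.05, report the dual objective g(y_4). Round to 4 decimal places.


Dual ascent for LP: min 5*x1 + 14*x2, 3*x1 + 2*x2 = 18, 0 <= x_i <= 4
Step 1: y^k = 0.0, reduced costs: (5.0, 14.0)
  x^k = (0.0, 0.0), subgradient = b - a^T x = 18.0
  y^{k+1} = 0.0 + 0.05*18.0 = 0.9
Step 2: y^k = 0.9, reduced costs: (2.3, 12.2)
  x^k = (0.0, 0.0), subgradient = b - a^T x = 18.0
  y^{k+1} = 0.9 + 0.05*18.0 = 1.8
Step 3: y^k = 1.8, reduced costs: (-0.4, 10.4)
  x^k = (4.0, 0.0), subgradient = b - a^T x = 6.0
  y^{k+1} = 1.8 + 0.05*6.0 = 2.1
Step 4: y^k = 2.1, reduced costs: (-1.3, 9.8)
  x^k = (4.0, 0.0), subgradient = b - a^T x = 6.0
  y^{k+1} = 2.1 + 0.05*6.0 = 2.4
Dual objective at y_4 = 2.4: reduced costs (-2.2, 9.2), box minimizer x = (4.0, 0.0)
g(y_4) = b*y + (c1 - a1*y)*x1 + (c2 - a2*y)*x2 = 18*2.4 + (-2.2)*4.0 + 9.2*0.0 = 43.2 - 8.8 + 0.0 = 34.4


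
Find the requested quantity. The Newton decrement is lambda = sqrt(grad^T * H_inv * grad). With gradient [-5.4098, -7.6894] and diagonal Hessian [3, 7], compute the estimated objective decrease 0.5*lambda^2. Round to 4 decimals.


Step 1: H is diagonal, so H^(-1) * g = [-1.8033, -1.0985].
Step 2: g^T H^(-1) g = sum_i g_i^2 / H_ii
  = (-5.4098)^2/3 + (-7.6894)^2/7
  = 9.7553 + 8.4467 = 18.202
Step 3: Objective decrease = 0.5 * g^T H^(-1) g = 9.101


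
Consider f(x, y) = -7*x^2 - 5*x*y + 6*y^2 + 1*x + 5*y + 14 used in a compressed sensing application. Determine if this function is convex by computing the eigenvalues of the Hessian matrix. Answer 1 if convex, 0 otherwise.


The Hessian of f(x,y) = -7*x^2 - 5*x*y + 6*y^2 + 1*x + 5*y + 14 is:
H = [[-14, -5], [-5, 12]]
Trace = -14 + 12 = -2
Determinant = -14*12 - (-5)^2 = -193
Discriminant = (-2)^2 - 4*-193 = 776.0
Eigenvalues: lambda_1 = -14.9284, lambda_2 = 12.9284
The function is not convex.

0


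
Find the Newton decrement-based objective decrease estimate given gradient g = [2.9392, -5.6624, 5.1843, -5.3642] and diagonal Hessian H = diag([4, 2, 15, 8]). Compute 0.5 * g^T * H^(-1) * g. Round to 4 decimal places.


Step 1: H is diagonal, so H^(-1) * g = [0.7348, -2.8312, 0.3456, -0.6705].
Step 2: g^T H^(-1) g = sum_i g_i^2 / H_ii
  = (2.9392)^2/4 + (-5.6624)^2/2 + (5.1843)^2/15 + (-5.3642)^2/8
  = 2.1597 + 16.0314 + 1.7918 + 3.5968 = 23.5797
Step 3: Objective decrease = 0.5 * g^T H^(-1) g = 11.7899


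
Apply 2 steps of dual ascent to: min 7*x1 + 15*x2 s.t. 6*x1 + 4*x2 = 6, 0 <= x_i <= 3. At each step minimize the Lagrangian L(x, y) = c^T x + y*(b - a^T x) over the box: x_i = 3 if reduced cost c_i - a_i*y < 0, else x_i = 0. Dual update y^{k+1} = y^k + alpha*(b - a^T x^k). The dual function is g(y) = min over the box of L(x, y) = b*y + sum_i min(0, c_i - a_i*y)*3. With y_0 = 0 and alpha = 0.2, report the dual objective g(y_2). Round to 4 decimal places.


Dual ascent for LP: min 7*x1 + 15*x2, 6*x1 + 4*x2 = 6, 0 <= x_i <= 3
Step 1: y^k = 0.0, reduced costs: (7.0, 15.0)
  x^k = (0.0, 0.0), subgradient = b - a^T x = 6.0
  y^{k+1} = 0.0 + 0.2*6.0 = 1.2
Step 2: y^k = 1.2, reduced costs: (-0.2, 10.2)
  x^k = (3.0, 0.0), subgradient = b - a^T x = -12.0
  y^{k+1} = 1.2 + 0.2*-12.0 = -1.2
Dual objective at y_2 = -1.2: reduced costs (14.2, 19.8), box minimizer x = (0.0, 0.0)
g(y_2) = b*y + (c1 - a1*y)*x1 + (c2 - a2*y)*x2 = 6*(-1.2) + 14.2*0.0 + 19.8*0.0 = -7.2 + 0.0 + 0.0 = -7.2


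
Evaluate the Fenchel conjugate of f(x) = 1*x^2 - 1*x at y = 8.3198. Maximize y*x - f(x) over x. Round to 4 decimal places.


f*(y) = sup_x {y*x - a*x^2 - b*x} = sup_x {(y-b)*x - a*x^2}
FOC: (y - b) - 2a*x = 0 => x* = (y - b)/(2a)
x* = (8.3198 + 1)/(2*1) = 4.6599
f*(8.3198) = (y-b)^2/(4a) = (8.3198 + 1)^2/(4*1)
= 86.8587/4 = 21.7147


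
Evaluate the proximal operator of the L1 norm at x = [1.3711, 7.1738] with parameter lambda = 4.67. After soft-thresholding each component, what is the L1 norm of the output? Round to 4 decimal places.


Soft-thresholding with lambda = 4.67:
prox(1.3711) = sign(1.3711)*max(|1.3711| - 4.67, 0) = 0.0
prox(7.1738) = sign(7.1738)*max(|7.1738| - 4.67, 0) = 2.5038
prox(x) = [0.0, 2.5038]
||prox(x)||_1 = 0.0 + 2.5038 = 2.5038


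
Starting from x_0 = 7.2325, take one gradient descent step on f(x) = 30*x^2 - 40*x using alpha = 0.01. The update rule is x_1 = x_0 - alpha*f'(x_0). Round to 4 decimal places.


We compute the gradient at x_0 and apply the update.
f'(x) = 60*x - 40
f'(7.2325) = 60*7.2325 - 40 = 393.95
x_1 = 7.2325 - 0.01*393.95 = 3.293


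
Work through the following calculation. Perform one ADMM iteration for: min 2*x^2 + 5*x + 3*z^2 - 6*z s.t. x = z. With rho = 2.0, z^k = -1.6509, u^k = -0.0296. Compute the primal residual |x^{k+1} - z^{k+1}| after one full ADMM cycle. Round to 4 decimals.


ADMM iteration with rho = 2.0, z^k = -1.6509, u^k = -0.0296
Step 1: x-update.
Minimize 2*x^2 + 5*x + (2.0/2)*(x + 1.6509 - 0.0296)^2
FOC: (2*2 + 2.0)*x = -5 + 2.0*(-1.6509 + 0.0296)
x^{k+1} = -1.3738
Step 2: z-update.
Minimize 3*z^2 - 6*z + (2.0/2)*(-1.3738 - z - 0.0296)^2
FOC: (2*3 + 2.0)*z = 6 + 2.0*(-1.3738 - 0.0296)
z^{k+1} = 0.3992
Step 3: u-update.
u^{k+1} = -0.0296 - 1.3738 - 0.3992 = -1.8025
Step 4: Primal residual = |-1.3738 - 0.3992| = 1.7729


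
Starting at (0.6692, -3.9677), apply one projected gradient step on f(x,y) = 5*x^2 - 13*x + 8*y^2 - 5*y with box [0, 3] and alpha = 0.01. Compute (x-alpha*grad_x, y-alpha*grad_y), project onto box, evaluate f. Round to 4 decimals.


Step 1: Compute gradient at (0.6692, -3.9677).
grad_x = 2*5*0.6692 - 13 = -6.308
grad_y = 2*8*-3.9677 - 5 = -68.4832
Step 2: Gradient step.
x_raw = 0.6692 - 0.01*-6.308 = 0.7323
y_raw = -3.9677 - 0.01*-68.4832 = -3.2829
Step 3: Project onto [0, 3].
x_proj = clip(0.7323) = 0.7323
y_proj = clip(-3.2829) = 0.0
Step 4: Evaluate f.
f(0.7323, 0.0) = -6.8385


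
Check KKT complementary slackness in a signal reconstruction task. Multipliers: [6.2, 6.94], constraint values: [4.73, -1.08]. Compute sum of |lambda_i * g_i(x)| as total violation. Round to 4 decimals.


KKT complementary slackness check:
lambda_1 * g_1 = 6.2 * 4.73 = 29.326
lambda_2 * g_2 = 6.94 * -1.08 = -7.4952
Total violation = 29.326 + 7.4952 = 36.8212


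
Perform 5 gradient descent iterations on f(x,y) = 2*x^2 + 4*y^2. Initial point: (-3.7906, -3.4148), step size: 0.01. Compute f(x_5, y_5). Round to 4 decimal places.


Gradient descent on f(x,y) = 2*x^2 + 4*y^2.
Starting point: (-3.7906, -3.4148), alpha = 0.01
Step 1: grad_x = 2*2*-3.7906 = -15.1624, grad_y = 2*4*-3.4148 = -27.3184
  x_1 = -3.7906 - 0.01*-15.1624 = -3.639
  y_1 = -3.4148 - 0.01*-27.3184 = -3.1416
Step 2: grad_x = 2*2*-3.639 = -14.5559, grad_y = 2*4*-3.1416 = -25.1329
  x_2 = -3.639 - 0.01*-14.5559 = -3.4934
  y_2 = -3.1416 - 0.01*-25.1329 = -2.8903
Step 3: grad_x = 2*2*-3.4934 = -13.9737, grad_y = 2*4*-2.8903 = -23.1223
  x_3 = -3.4934 - 0.01*-13.9737 = -3.3537
  y_3 = -2.8903 - 0.01*-23.1223 = -2.6591
Step 4: grad_x = 2*2*-3.3537 = -13.4147, grad_y = 2*4*-2.6591 = -21.2725
  x_4 = -3.3537 - 0.01*-13.4147 = -3.2195
  y_4 = -2.6591 - 0.01*-21.2725 = -2.4463
Step 5: grad_x = 2*2*-3.2195 = -12.8781, grad_y = 2*4*-2.4463 = -19.5707
  x_5 = -3.2195 - 0.01*-12.8781 = -3.0908
  y_5 = -2.4463 - 0.01*-19.5707 = -2.2506
f(-3.0908, -2.2506) = 2*(-3.0908)^2 + 4*(-2.2506)^2 = 39.3669


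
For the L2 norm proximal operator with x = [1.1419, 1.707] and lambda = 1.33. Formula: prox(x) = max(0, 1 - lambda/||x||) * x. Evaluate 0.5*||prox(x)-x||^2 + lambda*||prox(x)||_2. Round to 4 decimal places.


Step 1: Compute ||x||.
||x|| = 2.0537
Step 2: Compute scaling factor.
scale = max(0, 1 - 1.33/2.0537) = 0.3524
Step 3: prox(x) = [0.4024, 0.6015]
||prox(x)|| = 0.7237
Step 4: Proximal objective.
0.5*||prox-x||^2 = 0.8845
lambda*||prox|| = 0.9625
Total = 1.847


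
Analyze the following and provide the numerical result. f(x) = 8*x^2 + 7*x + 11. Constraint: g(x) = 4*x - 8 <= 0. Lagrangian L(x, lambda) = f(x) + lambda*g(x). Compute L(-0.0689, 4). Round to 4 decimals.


Step 1: Evaluate f(x).
f(-0.0689) = 8*(-0.0689)^2 + 7*(-0.0689) + 11 = 10.5557
Step 2: Evaluate g(x).
g(-0.0689) = 4*-0.0689 - 8 = -8.2756
Step 3: Compute Lagrangian.
L = 10.5557 + 4*-8.2756 = -22.5467


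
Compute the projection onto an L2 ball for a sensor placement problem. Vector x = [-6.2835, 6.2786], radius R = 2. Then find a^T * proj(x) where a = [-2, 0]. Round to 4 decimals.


Step 1: Compute ||x|| (intermediates to 6 decimals).
||x|| = sqrt((-6.2835)^2 + 6.2786^2) = 8.882747
Step 2: Project.
Since ||x|| > R, scale = R/||x|| = 2/8.882747 = 0.225156, proj(x) = scale * x
proj(x) = [-1.414768, 1.413664]
Step 3: Dot product.
a^T * proj(x) = -2*(-1.414768) + 0*1.413664 = 2.8295


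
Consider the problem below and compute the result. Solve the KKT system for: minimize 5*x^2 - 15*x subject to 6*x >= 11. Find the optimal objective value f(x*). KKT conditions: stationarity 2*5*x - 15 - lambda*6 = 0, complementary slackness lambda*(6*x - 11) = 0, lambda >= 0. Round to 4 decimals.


Step 1: Try lambda = 0 (constraint inactive).
x_unc = 15/(2*5) = 1.5
Check: 6*1.5 = 9.0 < 11 -- violated!
Step 2: Constraint must be active: 6*x = 11
x* = 11/6 = 1.8333 (rounded; the exact value 11/6 is used below)
lambda = (2*5*(11/6) - 15)/6 = 0.5556
Step 3: Compute optimal value.
f(x*) = 5*(11/6)^2 - 15*(11/6) = -10.6944


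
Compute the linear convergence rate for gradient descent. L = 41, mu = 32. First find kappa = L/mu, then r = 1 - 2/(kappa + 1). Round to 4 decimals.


Step 1: Compute the condition number.
kappa = L/mu = 41/32 = 1.2813
Step 2: Compute the convergence rate.
r = 1 - 2/(kappa + 1) = 1 - 2*mu/(L + mu) = (L - mu)/(L + mu) = 9/73 = 0.1233


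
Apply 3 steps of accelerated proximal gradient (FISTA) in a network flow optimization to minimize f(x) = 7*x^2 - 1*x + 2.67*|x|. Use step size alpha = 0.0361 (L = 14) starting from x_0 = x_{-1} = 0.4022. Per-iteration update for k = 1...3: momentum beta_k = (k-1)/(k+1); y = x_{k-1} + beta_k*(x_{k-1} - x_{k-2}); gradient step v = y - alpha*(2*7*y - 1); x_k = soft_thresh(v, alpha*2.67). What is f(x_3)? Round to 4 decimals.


FISTA on f(x) = 7*x^2 - 1*x + 2.67*|x|
L = 14, alpha = 0.0361
Iteration 1: beta = 0.0, y = 0.4022 + 0.0*(0.4022 - 0.4022) = 0.4022
  grad(y) = 4.6308, v = y - alpha*grad = 0.235
  prox(v) = soft_thresh(0.235, 0.0964) = 0.1386
Iteration 2: beta = 0.3333, y = 0.1386 + 0.3333*(0.1386 - 0.4022) = 0.0508
  grad(y) = -0.289, v = y - alpha*grad = 0.0612
  prox(v) = soft_thresh(0.0612, 0.0964) = 0.0
Iteration 3: beta = 0.5, y = 0.0 + 0.5*(0.0 - 0.1386) = -0.0693
  grad(y) = -1.9705, v = y - alpha*grad = 0.0018
  prox(v) = soft_thresh(0.0018, 0.0964) = 0.0
f(x_3) = 7*0.0^2 - 1*0.0 + 2.67*|0.0| = 0.0


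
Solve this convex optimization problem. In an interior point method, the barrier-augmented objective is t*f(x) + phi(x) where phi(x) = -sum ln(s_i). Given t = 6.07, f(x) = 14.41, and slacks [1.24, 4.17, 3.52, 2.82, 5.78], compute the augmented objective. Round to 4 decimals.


Step 1: Compute log-barrier.
ln values: [0.2151, 1.4279, 1.2585, 1.0367, 1.7544]
phi = -(0.2151 + 1.4279 + 1.2585 + 1.0367 + 1.7544) = -5.6926
Step 2: Compute augmented objective.
t*f(x) = 6.07*14.41 = 87.4687
Total = 87.4687 - 5.6926 = 81.7761


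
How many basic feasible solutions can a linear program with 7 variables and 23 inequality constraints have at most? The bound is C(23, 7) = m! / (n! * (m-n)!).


Each vertex corresponds to some choice of n active constraints out of m, so the number of vertices is at most C(m, n) = m! / (n!(m-n)!).
m = 23, n = 7
Numerator: 23 * 22 * 21 * 20 * 19 * 18 * 17
Denominator: 7! = 5040
C(23, 7) = 245157


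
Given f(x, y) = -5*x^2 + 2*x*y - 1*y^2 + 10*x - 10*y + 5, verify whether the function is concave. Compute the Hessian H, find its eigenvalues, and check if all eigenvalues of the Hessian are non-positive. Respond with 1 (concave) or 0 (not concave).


The Hessian of f(x,y) = -5*x^2 + 2*x*y - 1*y^2 + 10*x - 10*y + 5 is:
H = [[-10, 2], [2, -2]]
Trace = -10 - 2 = -12
Determinant = -10*-2 - (2)^2 = 16
Discriminant = (-12)^2 - 4*16 = 80.0
Eigenvalues: lambda_1 = -10.4721, lambda_2 = -1.5279
The function is concave.

1


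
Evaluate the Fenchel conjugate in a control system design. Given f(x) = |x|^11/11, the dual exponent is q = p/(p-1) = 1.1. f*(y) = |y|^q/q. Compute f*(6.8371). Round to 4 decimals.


The conjugate exponent q satisfies 1/p + 1/q = 1.
p = 11, so q = 11/(11 - 1) = 1.1
|y|^q = 6.8371^1.1 = 8.2863
f*(6.8371) = 8.2863 / 1.1 = 7.533


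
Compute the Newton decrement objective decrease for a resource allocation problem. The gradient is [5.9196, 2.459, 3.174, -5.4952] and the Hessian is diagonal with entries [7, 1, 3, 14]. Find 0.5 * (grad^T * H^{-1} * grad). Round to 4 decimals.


Step 1: H is diagonal, so H^(-1) * g = [0.8457, 2.459, 1.058, -0.3925].
Step 2: g^T H^(-1) g = sum_i g_i^2 / H_ii
  = (5.9196)^2/7 + (2.459)^2/1 + (3.174)^2/3 + (-5.4952)^2/14
  = 5.006 + 6.0467 + 3.3581 + 2.1569 = 16.5677
Step 3: Objective decrease = 0.5 * g^T H^(-1) g = 8.2838


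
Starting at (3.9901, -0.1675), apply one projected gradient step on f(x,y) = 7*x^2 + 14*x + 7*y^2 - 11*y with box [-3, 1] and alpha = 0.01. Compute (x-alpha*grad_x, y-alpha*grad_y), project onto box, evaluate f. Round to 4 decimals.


Step 1: Compute gradient at (3.9901, -0.1675).
grad_x = 2*7*3.9901 + 14 = 69.8614
grad_y = 2*7*-0.1675 - 11 = -13.345
Step 2: Gradient step.
x_raw = 3.9901 - 0.01*69.8614 = 3.2915
y_raw = -0.1675 - 0.01*-13.345 = -0.0341
Step 3: Project onto [-3, 1].
x_proj = clip(3.2915) = 1.0
y_proj = clip(-0.0341) = -0.0341
Step 4: Evaluate f.
f(1.0, -0.0341) = 21.3827


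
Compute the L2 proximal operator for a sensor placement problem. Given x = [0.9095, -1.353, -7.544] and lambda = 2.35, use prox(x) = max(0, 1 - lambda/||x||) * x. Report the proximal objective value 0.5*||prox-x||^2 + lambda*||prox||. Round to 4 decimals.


Step 1: Compute ||x||.
||x|| = 7.7181
Step 2: Compute scaling factor.
scale = max(0, 1 - 2.35/7.7181) = 0.6955
Step 3: prox(x) = [0.6326, -0.941, -5.247]
||prox(x)|| = 5.3681
Step 4: Proximal objective.
0.5*||prox-x||^2 = 2.7613
lambda*||prox|| = 12.615
Total = 15.3764


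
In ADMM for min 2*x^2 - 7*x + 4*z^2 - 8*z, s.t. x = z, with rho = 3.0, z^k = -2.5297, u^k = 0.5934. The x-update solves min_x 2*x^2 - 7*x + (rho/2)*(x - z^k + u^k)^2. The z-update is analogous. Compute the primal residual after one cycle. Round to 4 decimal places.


ADMM iteration with rho = 3.0, z^k = -2.5297, u^k = 0.5934
Step 1: x-update.
Minimize 2*x^2 - 7*x + (3.0/2)*(x + 2.5297 + 0.5934)^2
FOC: (2*2 + 3.0)*x = 7 + 3.0*(-2.5297 - 0.5934)
x^{k+1} = -0.3385
Step 2: z-update.
Minimize 4*z^2 - 8*z + (3.0/2)*(-0.3385 - z + 0.5934)^2
FOC: (2*4 + 3.0)*z = 8 + 3.0*(-0.3385 + 0.5934)
z^{k+1} = 0.7968
Step 3: u-update.
u^{k+1} = 0.5934 - 0.3385 - 0.7968 = -0.5419
Step 4: Primal residual = |-0.3385 - 0.7968| = 1.1353


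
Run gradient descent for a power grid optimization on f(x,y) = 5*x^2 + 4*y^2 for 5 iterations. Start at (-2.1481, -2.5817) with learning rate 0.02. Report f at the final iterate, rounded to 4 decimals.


Gradient descent on f(x,y) = 5*x^2 + 4*y^2.
Starting point: (-2.1481, -2.5817), alpha = 0.02
Step 1: grad_x = 2*5*-2.1481 = -21.481, grad_y = 2*4*-2.5817 = -20.6536
  x_1 = -2.1481 - 0.02*-21.481 = -1.7185
  y_1 = -2.5817 - 0.02*-20.6536 = -2.1686
Step 2: grad_x = 2*5*-1.7185 = -17.1848, grad_y = 2*4*-2.1686 = -17.349
  x_2 = -1.7185 - 0.02*-17.1848 = -1.3748
  y_2 = -2.1686 - 0.02*-17.349 = -1.8216
Step 3: grad_x = 2*5*-1.3748 = -13.7478, grad_y = 2*4*-1.8216 = -14.5732
  x_3 = -1.3748 - 0.02*-13.7478 = -1.0998
  y_3 = -1.8216 - 0.02*-14.5732 = -1.5302
Step 4: grad_x = 2*5*-1.0998 = -10.9983, grad_y = 2*4*-1.5302 = -12.2415
  x_4 = -1.0998 - 0.02*-10.9983 = -0.8799
  y_4 = -1.5302 - 0.02*-12.2415 = -1.2854
Step 5: grad_x = 2*5*-0.8799 = -8.7986, grad_y = 2*4*-1.2854 = -10.2828
  x_5 = -0.8799 - 0.02*-8.7986 = -0.7039
  y_5 = -1.2854 - 0.02*-10.2828 = -1.0797
f(-0.7039, -1.0797) = 5*(-0.7039)^2 + 4*(-1.0797)^2 = 7.1403


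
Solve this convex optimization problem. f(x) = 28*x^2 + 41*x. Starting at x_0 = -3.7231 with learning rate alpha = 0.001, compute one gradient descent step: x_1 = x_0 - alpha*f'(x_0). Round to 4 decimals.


We compute the gradient at x_0 and apply the update.
f'(x) = 56*x + 41
f'(-3.7231) = 56*-3.7231 + 41 = -167.4936
x_1 = -3.7231 - 0.001*-167.4936 = -3.5556


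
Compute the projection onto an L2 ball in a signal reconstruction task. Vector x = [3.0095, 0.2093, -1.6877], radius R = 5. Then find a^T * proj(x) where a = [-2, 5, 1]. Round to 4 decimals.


Step 1: Compute ||x|| (intermediates to 6 decimals).
||x|| = sqrt(3.0095^2 + 0.2093^2 + (-1.6877)^2) = 3.456766
Step 2: Project.
Since ||x|| <= R, proj = x (no scaling needed).
proj(x) = [3.0095, 0.2093, -1.6877]
Step 3: Dot product.
a^T * proj(x) = -2*3.0095 + 5*0.2093 + 1*(-1.6877) = -6.6602


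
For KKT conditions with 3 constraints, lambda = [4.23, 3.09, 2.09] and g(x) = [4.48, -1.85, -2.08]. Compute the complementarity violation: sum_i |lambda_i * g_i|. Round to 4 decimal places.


KKT complementary slackness check:
lambda_1 * g_1 = 4.23 * 4.48 = 18.9504
lambda_2 * g_2 = 3.09 * -1.85 = -5.7165
lambda_3 * g_3 = 2.09 * -2.08 = -4.3472
Total violation = 18.9504 + 5.7165 + 4.3472 = 29.0141


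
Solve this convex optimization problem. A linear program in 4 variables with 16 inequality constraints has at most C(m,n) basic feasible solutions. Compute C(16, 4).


Each vertex corresponds to some choice of n active constraints out of m, so the number of vertices is at most C(m, n) = m! / (n!(m-n)!).
m = 16, n = 4
Numerator: 16 * 15 * 14 * 13
Denominator: 4! = 24
C(16, 4) = 1820


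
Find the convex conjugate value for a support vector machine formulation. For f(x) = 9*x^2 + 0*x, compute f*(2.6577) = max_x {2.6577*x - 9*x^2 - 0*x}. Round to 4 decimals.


f*(y) = sup_x {y*x - a*x^2 - b*x} = sup_x {(y-b)*x - a*x^2}
FOC: (y - b) - 2a*x = 0 => x* = (y - b)/(2a)
x* = (2.6577 - 0)/(2*9) = 0.1477
f*(2.6577) = (y-b)^2/(4a) = (2.6577 - 0)^2/(4*9)
= 7.0634/36 = 0.1962


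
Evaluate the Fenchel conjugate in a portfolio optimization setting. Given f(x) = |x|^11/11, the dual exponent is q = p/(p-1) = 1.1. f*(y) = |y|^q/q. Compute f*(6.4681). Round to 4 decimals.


The conjugate exponent q satisfies 1/p + 1/q = 1.
p = 11, so q = 11/(11 - 1) = 1.1
|y|^q = 6.4681^1.1 = 7.7957
f*(6.4681) = 7.7957 / 1.1 = 7.087


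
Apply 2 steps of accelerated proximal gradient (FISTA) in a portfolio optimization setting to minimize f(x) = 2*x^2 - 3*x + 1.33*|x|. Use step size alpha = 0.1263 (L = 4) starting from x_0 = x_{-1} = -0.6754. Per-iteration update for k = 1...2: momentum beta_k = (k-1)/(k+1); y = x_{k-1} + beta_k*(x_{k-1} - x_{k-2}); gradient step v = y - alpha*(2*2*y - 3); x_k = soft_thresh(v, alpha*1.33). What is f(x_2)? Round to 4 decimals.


FISTA on f(x) = 2*x^2 - 3*x + 1.33*|x|
L = 4, alpha = 0.1263
Iteration 1: beta = 0.0, y = -0.6754 + 0.0*(-0.6754 + 0.6754) = -0.6754
  grad(y) = -5.7016, v = y - alpha*grad = 0.0447
  prox(v) = soft_thresh(0.0447, 0.168) = 0.0
Iteration 2: beta = 0.3333, y = 0.0 + 0.3333*(0.0 + 0.6754) = 0.2251
  grad(y) = -2.0995, v = y - alpha*grad = 0.4903
  prox(v) = soft_thresh(0.4903, 0.168) = 0.3223
f(x_2) = 2*0.3223^2 - 3*0.3223 + 1.33*|0.3223| = -0.3305


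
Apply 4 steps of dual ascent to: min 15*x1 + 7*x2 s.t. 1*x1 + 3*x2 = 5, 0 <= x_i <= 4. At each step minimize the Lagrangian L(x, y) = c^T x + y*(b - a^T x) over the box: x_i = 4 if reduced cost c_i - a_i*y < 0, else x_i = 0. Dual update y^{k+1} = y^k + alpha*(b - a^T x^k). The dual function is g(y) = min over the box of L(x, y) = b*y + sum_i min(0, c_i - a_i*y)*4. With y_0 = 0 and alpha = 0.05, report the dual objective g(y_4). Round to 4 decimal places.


Dual ascent for LP: min 15*x1 + 7*x2, 1*x1 + 3*x2 = 5, 0 <= x_i <= 4
Step 1: y^k = 0.0, reduced costs: (15.0, 7.0)
  x^k = (0.0, 0.0), subgradient = b - a^T x = 5.0
  y^{k+1} = 0.0 + 0.05*5.0 = 0.25
Step 2: y^k = 0.25, reduced costs: (14.75, 6.25)
  x^k = (0.0, 0.0), subgradient = b - a^T x = 5.0
  y^{k+1} = 0.25 + 0.05*5.0 = 0.5
Step 3: y^k = 0.5, reduced costs: (14.5, 5.5)
  x^k = (0.0, 0.0), subgradient = b - a^T x = 5.0
  y^{k+1} = 0.5 + 0.05*5.0 = 0.75
Step 4: y^k = 0.75, reduced costs: (14.25, 4.75)
  x^k = (0.0, 0.0), subgradient = b - a^T x = 5.0
  y^{k+1} = 0.75 + 0.05*5.0 = 1.0
Dual objective at y_4 = 1.0: reduced costs (14.0, 4.0), box minimizer x = (0.0, 0.0)
g(y_4) = b*y + (c1 - a1*y)*x1 + (c2 - a2*y)*x2 = 5*1.0 + 14.0*0.0 + 4.0*0.0 = 5.0 + 0.0 + 0.0 = 5.0


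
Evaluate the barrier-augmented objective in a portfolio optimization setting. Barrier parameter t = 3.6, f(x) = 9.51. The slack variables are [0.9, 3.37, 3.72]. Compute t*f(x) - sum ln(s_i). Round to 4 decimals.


Step 1: Compute log-barrier.
ln values: [-0.1054, 1.2149, 1.3137]
phi = -(-0.1054 + 1.2149 + 1.3137) = -2.4233
Step 2: Compute augmented objective.
t*f(x) = 3.6*9.51 = 34.236
Total = 34.236 - 2.4233 = 31.8127


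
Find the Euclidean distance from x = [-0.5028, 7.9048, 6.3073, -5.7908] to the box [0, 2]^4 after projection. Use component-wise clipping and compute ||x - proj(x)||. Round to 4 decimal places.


Project each component onto [0, 2].
clip(-0.5028) = 0.0, clip(7.9048) = 2.0, clip(6.3073) = 2.0, clip(-5.7908) = 0.0
Projection = [0.0, 2.0, 2.0, 0.0]
Squared diffs: [0.2528, 34.8667, 18.5528, 33.5334]
Distance = sqrt(87.2057) = 9.3384


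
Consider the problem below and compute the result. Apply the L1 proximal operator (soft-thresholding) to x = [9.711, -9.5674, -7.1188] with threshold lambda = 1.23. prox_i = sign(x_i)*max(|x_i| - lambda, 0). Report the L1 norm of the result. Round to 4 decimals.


Soft-thresholding with lambda = 1.23:
prox(9.711) = sign(9.711)*max(|9.711| - 1.23, 0) = 8.481
prox(-9.5674) = sign(-9.5674)*max(|-9.5674| - 1.23, 0) = -8.3374
prox(-7.1188) = sign(-7.1188)*max(|-7.1188| - 1.23, 0) = -5.8888
prox(x) = [8.481, -8.3374, -5.8888]
||prox(x)||_1 = 8.481 + 8.3374 + 5.8888 = 22.7072


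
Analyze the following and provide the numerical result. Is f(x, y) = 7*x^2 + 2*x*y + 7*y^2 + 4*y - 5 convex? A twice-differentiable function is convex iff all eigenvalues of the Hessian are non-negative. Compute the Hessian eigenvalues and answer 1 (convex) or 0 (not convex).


The Hessian of f(x,y) = 7*x^2 + 2*x*y + 7*y^2 + 4*y - 5 is:
H = [[14, 2], [2, 14]]
Trace = 14 + 14 = 28
Determinant = 14*14 - (2)^2 = 192
Discriminant = (28)^2 - 4*192 = 16.0
Eigenvalues: lambda_1 = 12.0, lambda_2 = 16.0
The function is convex.

1


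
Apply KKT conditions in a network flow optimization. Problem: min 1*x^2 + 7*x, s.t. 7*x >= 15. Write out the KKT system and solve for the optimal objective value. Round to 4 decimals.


Step 1: Try lambda = 0 (constraint inactive).
x_unc = -7/(2*1) = -3.5
Check: 7*-3.5 = -24.5 < 15 -- violated!
Step 2: Constraint must be active: 7*x = 15
x* = 15/7 = 2.1429 (rounded; the exact value 15/7 is used below)
lambda = (2*1*(15/7) + 7)/7 = 1.6122
Step 3: Compute optimal value.
f(x*) = 1*(15/7)^2 + 7*(15/7) = 19.5918


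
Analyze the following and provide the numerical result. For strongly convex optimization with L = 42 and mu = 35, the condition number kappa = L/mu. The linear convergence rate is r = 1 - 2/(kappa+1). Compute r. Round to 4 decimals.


Step 1: Compute the condition number.
kappa = L/mu = 42/35 = 1.2
Step 2: Compute the convergence rate.
r = 1 - 2/(kappa + 1) = 1 - 2*mu/(L + mu) = (L - mu)/(L + mu) = 7/77 = 0.0909


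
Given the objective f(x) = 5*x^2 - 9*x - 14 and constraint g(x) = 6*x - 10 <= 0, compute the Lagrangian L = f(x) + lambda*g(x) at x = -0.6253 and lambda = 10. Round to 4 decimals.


Step 1: Evaluate f(x).
f(-0.6253) = 5*(-0.6253)^2 - 9*(-0.6253) - 14 = -6.4173
Step 2: Evaluate g(x).
g(-0.6253) = 6*-0.6253 - 10 = -13.7518
Step 3: Compute Lagrangian.
L = -6.4173 + 10*-13.7518 = -143.9353


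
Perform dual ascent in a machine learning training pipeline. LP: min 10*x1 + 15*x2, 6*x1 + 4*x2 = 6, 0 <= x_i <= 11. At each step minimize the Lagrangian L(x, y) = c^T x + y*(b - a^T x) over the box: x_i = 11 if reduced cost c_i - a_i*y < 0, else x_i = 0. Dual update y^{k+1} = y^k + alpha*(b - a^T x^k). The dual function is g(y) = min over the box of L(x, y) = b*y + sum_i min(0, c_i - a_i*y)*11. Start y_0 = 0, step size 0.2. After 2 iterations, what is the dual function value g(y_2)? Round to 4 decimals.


Dual ascent for LP: min 10*x1 + 15*x2, 6*x1 + 4*x2 = 6, 0 <= x_i <= 11
Step 1: y^k = 0.0, reduced costs: (10.0, 15.0)
  x^k = (0.0, 0.0), subgradient = b - a^T x = 6.0
  y^{k+1} = 0.0 + 0.2*6.0 = 1.2
Step 2: y^k = 1.2, reduced costs: (2.8, 10.2)
  x^k = (0.0, 0.0), subgradient = b - a^T x = 6.0
  y^{k+1} = 1.2 + 0.2*6.0 = 2.4
Dual objective at y_2 = 2.4: reduced costs (-4.4, 5.4), box minimizer x = (11.0, 0.0)
g(y_2) = b*y + (c1 - a1*y)*x1 + (c2 - a2*y)*x2 = 6*2.4 + (-4.4)*11.0 + 5.4*0.0 = 14.4 - 48.4 + 0.0 = -34.0


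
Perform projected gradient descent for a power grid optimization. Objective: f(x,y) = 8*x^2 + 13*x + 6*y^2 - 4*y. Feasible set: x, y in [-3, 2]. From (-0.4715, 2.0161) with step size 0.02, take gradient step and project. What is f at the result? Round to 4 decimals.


Step 1: Compute gradient at (-0.4715, 2.0161).
grad_x = 2*8*-0.4715 + 13 = 5.456
grad_y = 2*6*2.0161 - 4 = 20.1932
Step 2: Gradient step.
x_raw = -0.4715 - 0.02*5.456 = -0.5806
y_raw = 2.0161 - 0.02*20.1932 = 1.6122
Step 3: Project onto [-3, 2].
x_proj = clip(-0.5806) = -0.5806
y_proj = clip(1.6122) = 1.6122
Step 4: Evaluate f.
f(-0.5806, 1.6122) = 4.2958


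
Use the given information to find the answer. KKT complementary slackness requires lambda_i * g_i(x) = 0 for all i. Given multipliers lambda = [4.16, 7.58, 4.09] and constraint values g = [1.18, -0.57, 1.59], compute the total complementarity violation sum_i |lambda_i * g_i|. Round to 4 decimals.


KKT complementary slackness check:
lambda_1 * g_1 = 4.16 * 1.18 = 4.9088
lambda_2 * g_2 = 7.58 * -0.57 = -4.3206
lambda_3 * g_3 = 4.09 * 1.59 = 6.5031
Total violation = 4.9088 + 4.3206 + 6.5031 = 15.7325


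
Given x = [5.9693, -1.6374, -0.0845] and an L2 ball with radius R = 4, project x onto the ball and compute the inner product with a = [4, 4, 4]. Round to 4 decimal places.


Step 1: Compute ||x|| (intermediates to 6 decimals).
||x|| = sqrt(5.9693^2 + (-1.6374)^2 + (-0.0845)^2) = 6.190377
Step 2: Project.
Since ||x|| > R, scale = R/||x|| = 4/6.190377 = 0.646164, proj(x) = scale * x
proj(x) = [3.857147, -1.058029, -0.054601]
Step 3: Dot product.
a^T * proj(x) = 4*3.857147 + 4*(-1.058029) + 4*(-0.054601) = 10.9781


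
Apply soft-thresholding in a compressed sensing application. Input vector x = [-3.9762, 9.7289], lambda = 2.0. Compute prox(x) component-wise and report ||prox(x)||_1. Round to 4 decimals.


Soft-thresholding with lambda = 2.0:
prox(-3.9762) = sign(-3.9762)*max(|-3.9762| - 2.0, 0) = -1.9762
prox(9.7289) = sign(9.7289)*max(|9.7289| - 2.0, 0) = 7.7289
prox(x) = [-1.9762, 7.7289]
||prox(x)||_1 = 1.9762 + 7.7289 = 9.7051


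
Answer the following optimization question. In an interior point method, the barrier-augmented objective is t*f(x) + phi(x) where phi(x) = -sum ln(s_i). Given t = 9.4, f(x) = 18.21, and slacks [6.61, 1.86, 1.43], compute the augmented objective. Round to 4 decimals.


Step 1: Compute log-barrier.
ln values: [1.8886, 0.6206, 0.3577]
phi = -(1.8886 + 0.6206 + 0.3577) = -2.8668
Step 2: Compute augmented objective.
t*f(x) = 9.4*18.21 = 171.174
Total = 171.174 - 2.8668 = 168.3072


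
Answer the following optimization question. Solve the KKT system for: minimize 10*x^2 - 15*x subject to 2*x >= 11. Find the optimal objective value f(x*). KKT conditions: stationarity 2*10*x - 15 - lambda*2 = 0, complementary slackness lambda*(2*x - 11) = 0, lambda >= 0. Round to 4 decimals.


Step 1: Try lambda = 0 (constraint inactive).
x_unc = 15/(2*10) = 0.75
Check: 2*0.75 = 1.5 < 11 -- violated!
Step 2: Constraint must be active: 2*x = 11
x* = 11/2 = 5.5
lambda = (2*10*5.5 - 15)/2 = 47.5
Step 3: Compute optimal value.
f(x*) = 10*5.5^2 - 15*5.5 = 220.0


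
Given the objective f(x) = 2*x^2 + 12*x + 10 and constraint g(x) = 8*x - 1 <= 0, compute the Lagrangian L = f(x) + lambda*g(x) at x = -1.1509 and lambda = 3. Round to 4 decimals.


Step 1: Evaluate f(x).
f(-1.1509) = 2*(-1.1509)^2 + 12*(-1.1509) + 10 = -1.1617
Step 2: Evaluate g(x).
g(-1.1509) = 8*-1.1509 - 1 = -10.2072
Step 3: Compute Lagrangian.
L = -1.1617 + 3*-10.2072 = -31.7833


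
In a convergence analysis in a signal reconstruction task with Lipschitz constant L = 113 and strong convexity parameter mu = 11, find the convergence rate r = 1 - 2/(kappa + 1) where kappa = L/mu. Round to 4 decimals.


Step 1: Compute the condition number.
kappa = L/mu = 113/11 = 10.2727
Step 2: Compute the convergence rate.
r = 1 - 2/(kappa + 1) = 1 - 2*mu/(L + mu) = (L - mu)/(L + mu) = 102/124 = 0.8226


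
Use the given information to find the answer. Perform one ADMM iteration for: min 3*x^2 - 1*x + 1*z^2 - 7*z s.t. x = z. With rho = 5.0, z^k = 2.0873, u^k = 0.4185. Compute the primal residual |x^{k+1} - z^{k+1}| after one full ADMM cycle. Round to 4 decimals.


ADMM iteration with rho = 5.0, z^k = 2.0873, u^k = 0.4185
Step 1: x-update.
Minimize 3*x^2 - 1*x + (5.0/2)*(x - 2.0873 + 0.4185)^2
FOC: (2*3 + 5.0)*x = 1 + 5.0*(2.0873 - 0.4185)
x^{k+1} = 0.8495
Step 2: z-update.
Minimize 1*z^2 - 7*z + (5.0/2)*(0.8495 - z + 0.4185)^2
FOC: (2*1 + 5.0)*z = 7 + 5.0*(0.8495 + 0.4185)
z^{k+1} = 1.9057
Step 3: u-update.
u^{k+1} = 0.4185 + 0.8495 - 1.9057 = -0.6377
Step 4: Primal residual = |0.8495 - 1.9057| = 1.0562


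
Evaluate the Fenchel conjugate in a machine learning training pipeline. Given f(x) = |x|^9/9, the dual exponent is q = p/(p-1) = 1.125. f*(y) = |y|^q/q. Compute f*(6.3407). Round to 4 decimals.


The conjugate exponent q satisfies 1/p + 1/q = 1.
p = 9, so q = 9/(9 - 1) = 1.125
|y|^q = 6.3407^1.125 = 7.9874
f*(6.3407) = 7.9874 / 1.125 = 7.0999


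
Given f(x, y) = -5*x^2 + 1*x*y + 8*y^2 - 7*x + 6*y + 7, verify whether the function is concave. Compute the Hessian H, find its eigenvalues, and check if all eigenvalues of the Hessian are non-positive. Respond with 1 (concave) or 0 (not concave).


The Hessian of f(x,y) = -5*x^2 + 1*x*y + 8*y^2 - 7*x + 6*y + 7 is:
H = [[-10, 1], [1, 16]]
Trace = -10 + 16 = 6
Determinant = -10*16 - (1)^2 = -161
Discriminant = (6)^2 - 4*-161 = 680.0
Eigenvalues: lambda_1 = -10.0384, lambda_2 = 16.0384
The function is not concave.

0


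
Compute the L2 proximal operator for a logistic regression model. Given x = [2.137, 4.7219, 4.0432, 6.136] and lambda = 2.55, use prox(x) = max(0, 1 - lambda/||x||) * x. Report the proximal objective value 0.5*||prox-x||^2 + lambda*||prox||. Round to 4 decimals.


Step 1: Compute ||x||.
||x|| = 8.9923
Step 2: Compute scaling factor.
scale = max(0, 1 - 2.55/8.9923) = 0.7164
Step 3: prox(x) = [1.531, 3.3829, 2.8966, 4.396]
||prox(x)|| = 6.4423
Step 4: Proximal objective.
0.5*||prox-x||^2 = 3.2513
lambda*||prox|| = 16.4279
Total = 19.6791


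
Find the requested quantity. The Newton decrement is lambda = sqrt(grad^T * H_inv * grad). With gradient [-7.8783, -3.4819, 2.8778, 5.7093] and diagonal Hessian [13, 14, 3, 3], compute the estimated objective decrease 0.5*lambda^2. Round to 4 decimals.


Step 1: H is diagonal, so H^(-1) * g = [-0.606, -0.2487, 0.9593, 1.9031].
Step 2: g^T H^(-1) g = sum_i g_i^2 / H_ii
  = (-7.8783)^2/13 + (-3.4819)^2/14 + (2.8778)^2/3 + (5.7093)^2/3
  = 4.7744 + 0.866 + 2.7606 + 10.8654 = 19.2664
Step 3: Objective decrease = 0.5 * g^T H^(-1) g = 9.6332


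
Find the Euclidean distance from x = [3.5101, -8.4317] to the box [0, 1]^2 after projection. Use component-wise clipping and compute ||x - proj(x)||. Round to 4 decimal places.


Project each component onto [0, 1].
clip(3.5101) = 1.0, clip(-8.4317) = 0.0
Projection = [1.0, 0.0]
Squared diffs: [6.3006, 71.0936]
Distance = sqrt(77.3942) = 8.7974


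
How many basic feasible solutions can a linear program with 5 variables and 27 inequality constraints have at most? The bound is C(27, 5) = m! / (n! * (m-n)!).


Each vertex corresponds to some choice of n active constraints out of m, so the number of vertices is at most C(m, n) = m! / (n!(m-n)!).
m = 27, n = 5
Numerator: 27 * 26 * 25 * 24 * 23
Denominator: 5! = 120
C(27, 5) = 80730


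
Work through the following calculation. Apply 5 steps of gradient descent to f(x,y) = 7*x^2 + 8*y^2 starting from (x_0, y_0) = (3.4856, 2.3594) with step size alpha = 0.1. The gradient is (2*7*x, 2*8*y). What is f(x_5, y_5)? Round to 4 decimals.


Gradient descent on f(x,y) = 7*x^2 + 8*y^2.
Starting point: (3.4856, 2.3594), alpha = 0.1
Step 1: grad_x = 2*7*3.4856 = 48.7984, grad_y = 2*8*2.3594 = 37.7504
  x_1 = 3.4856 - 0.1*48.7984 = -1.3942
  y_1 = 2.3594 - 0.1*37.7504 = -1.4156
Step 2: grad_x = 2*7*-1.3942 = -19.5194, grad_y = 2*8*-1.4156 = -22.6502
  x_2 = -1.3942 - 0.1*-19.5194 = 0.5577
  y_2 = -1.4156 - 0.1*-22.6502 = 0.8494
Step 3: grad_x = 2*7*0.5577 = 7.8077, grad_y = 2*8*0.8494 = 13.5901
  x_3 = 0.5577 - 0.1*7.8077 = -0.2231
  y_3 = 0.8494 - 0.1*13.5901 = -0.5096
Step 4: grad_x = 2*7*-0.2231 = -3.1231, grad_y = 2*8*-0.5096 = -8.1541
  x_4 = -0.2231 - 0.1*-3.1231 = 0.0892
  y_4 = -0.5096 - 0.1*-8.1541 = 0.3058
Step 5: grad_x = 2*7*0.0892 = 1.2492, grad_y = 2*8*0.3058 = 4.8925
  x_5 = 0.0892 - 0.1*1.2492 = -0.0357
  y_5 = 0.3058 - 0.1*4.8925 = -0.1835
f(-0.0357, -0.1835) = 7*(-0.0357)^2 + 8*(-0.1835)^2 = 0.2782
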